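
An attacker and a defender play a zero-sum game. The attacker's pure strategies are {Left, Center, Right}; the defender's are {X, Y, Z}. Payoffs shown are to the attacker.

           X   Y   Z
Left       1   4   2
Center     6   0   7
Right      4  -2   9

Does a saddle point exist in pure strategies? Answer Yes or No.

No

Row minima: Left → 1, Center → 0, Right → -2; maximin = 1.
Column maxima: X → 6, Y → 4, Z → 9; minimax = 4.
1 ≠ 4, so no pure-strategy equilibrium exists.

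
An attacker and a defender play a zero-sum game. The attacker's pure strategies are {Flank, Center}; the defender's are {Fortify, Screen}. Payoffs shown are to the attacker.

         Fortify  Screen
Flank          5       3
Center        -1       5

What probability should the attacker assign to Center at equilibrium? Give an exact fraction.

Row minima: Flank → 3, Center → -1; maximin = 3.
Column maxima: Fortify → 5, Screen → 5; minimax = 5.
3 ≠ 5, so there is no saddle point; optimal play is mixed.
Let the attacker play Flank with probability p. Expected payoff against Fortify: 5p + (-1)(1−p) = 6p − 1; against Screen: 3p + 5(1−p) = −2p + 5.
Setting these equal: 6p − 1 = −2p + 5 ⇒ 8p = 6 ⇒ p = 3/4, and the value is (6)·(3/4) − 1 = 7/2.
For the defender: with q = P(Fortify), equating Flank's and Center's payoffs gives 2q + 3 = −6q + 5 ⇒ q = 1/4.

1/4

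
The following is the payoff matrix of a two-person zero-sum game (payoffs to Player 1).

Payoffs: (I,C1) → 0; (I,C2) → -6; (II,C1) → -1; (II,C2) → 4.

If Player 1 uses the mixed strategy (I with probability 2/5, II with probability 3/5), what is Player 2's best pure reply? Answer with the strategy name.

C1

If Player 2 plays C1, Player 1's expected payoff is (2/5)·0 + (3/5)·(-1) = -3/5.
If Player 2 plays C2, Player 1's expected payoff is (2/5)·(-6) + (3/5)·4 = 0.
Player 2 minimizes Player 1's payoff; the smallest is -3/5, so the best response is C1.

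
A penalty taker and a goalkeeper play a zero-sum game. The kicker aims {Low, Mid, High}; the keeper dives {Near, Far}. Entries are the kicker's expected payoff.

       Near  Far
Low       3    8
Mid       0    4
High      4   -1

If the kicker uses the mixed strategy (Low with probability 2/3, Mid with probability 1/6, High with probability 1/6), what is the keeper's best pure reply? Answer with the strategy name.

If the keeper plays Near, the kicker's expected payoff is (2/3)·3 + (1/6)·0 + (1/6)·4 = 8/3.
If the keeper plays Far, the kicker's expected payoff is (2/3)·8 + (1/6)·4 + (1/6)·(-1) = 35/6.
The keeper minimizes the kicker's payoff; the smallest is 8/3, so the best response is Near.

Near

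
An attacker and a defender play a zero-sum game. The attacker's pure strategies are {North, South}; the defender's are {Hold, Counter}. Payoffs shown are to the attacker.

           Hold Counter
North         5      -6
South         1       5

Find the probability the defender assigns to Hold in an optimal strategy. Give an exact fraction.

Row minima: North → -6, South → 1; maximin = 1.
Column maxima: Hold → 5, Counter → 5; minimax = 5.
1 ≠ 5, so there is no saddle point; optimal play is mixed.
Let the attacker play North with probability p. Expected payoff against Hold: 5p + 1(1−p) = 4p + 1; against Counter: (-6)p + 5(1−p) = −11p + 5.
Setting these equal: 4p + 1 = −11p + 5 ⇒ 15p = 4 ⇒ p = 4/15, and the value is (4)·(4/15) + 1 = 31/15.
For the defender: with q = P(Hold), equating North's and South's payoffs gives 11q − 6 = −4q + 5 ⇒ q = 11/15.

11/15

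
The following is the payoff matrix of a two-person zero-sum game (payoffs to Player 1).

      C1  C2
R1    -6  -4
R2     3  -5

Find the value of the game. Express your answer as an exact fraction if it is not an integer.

Row minima: R1 → -6, R2 → -5; maximin = -5.
Column maxima: C1 → 3, C2 → -4; minimax = -4.
-5 ≠ -4, so there is no saddle point; optimal play is mixed.
Let Player 1 play R1 with probability p. Expected payoff against C1: (-6)p + 3(1−p) = −9p + 3; against C2: (-4)p + (-5)(1−p) = p − 5.
Setting these equal: −9p + 3 = p − 5 ⇒ −10p = -8 ⇒ p = 4/5, and the value is (-9)·(4/5) + 3 = -21/5.
For Player 2: with q = P(C1), equating R1's and R2's payoffs gives −2q − 4 = 8q − 5 ⇒ q = 1/10.

-21/5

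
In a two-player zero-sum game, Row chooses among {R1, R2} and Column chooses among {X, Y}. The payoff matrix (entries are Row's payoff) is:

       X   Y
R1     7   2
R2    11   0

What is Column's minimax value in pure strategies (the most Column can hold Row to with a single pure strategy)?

2

Column maxima: X → 11, Y → 2.
The smallest of these is 2.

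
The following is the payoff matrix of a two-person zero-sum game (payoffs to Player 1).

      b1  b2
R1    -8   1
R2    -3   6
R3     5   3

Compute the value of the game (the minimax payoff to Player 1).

39/11

Row minima: R1 → -8, R2 → -3, R3 → 3; maximin = 3.
Column maxima: b1 → 5, b2 → 6; minimax = 5.
3 ≠ 5, so there is no saddle point; optimal play is mixed.
R1 is strictly dominated by R2, so Player 1 never plays it.
On the remaining 2×2 (R2, R3 vs b1, b2):
Let Player 1 play R2 with probability p. Expected payoff against b1: (-3)p + 5(1−p) = −8p + 5; against b2: 6p + 3(1−p) = 3p + 3.
Setting these equal: −8p + 5 = 3p + 3 ⇒ −11p = -2 ⇒ p = 2/11, and the value is (-8)·(2/11) + 5 = 39/11.
For Player 2: with q = P(b1), equating R2's and R3's payoffs gives −9q + 6 = 2q + 3 ⇒ q = 3/11.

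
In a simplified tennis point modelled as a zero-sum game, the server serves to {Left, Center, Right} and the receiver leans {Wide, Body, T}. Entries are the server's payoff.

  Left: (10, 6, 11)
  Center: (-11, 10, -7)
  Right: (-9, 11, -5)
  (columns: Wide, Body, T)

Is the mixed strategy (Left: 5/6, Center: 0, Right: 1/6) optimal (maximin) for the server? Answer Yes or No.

Against Wide this mix gives (5/6)·10 + (1/6)·(-9) = 41/6.
Against Body this mix gives (5/6)·6 + (1/6)·11 = 41/6.
Against T this mix gives (5/6)·11 + (1/6)·(-5) = 25/3.
All of the receiver's active replies (Wide, Body) yield 41/6, and no column does worse for the server. The mix makes the receiver indifferent and guarantees 41/6, so it is optimal.

Yes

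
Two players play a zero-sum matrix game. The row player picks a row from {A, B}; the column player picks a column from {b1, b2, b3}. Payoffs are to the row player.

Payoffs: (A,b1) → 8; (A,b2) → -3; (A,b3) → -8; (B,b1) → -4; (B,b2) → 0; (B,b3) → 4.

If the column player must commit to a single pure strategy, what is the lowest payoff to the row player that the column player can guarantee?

Column maxima: b1 → 8, b2 → 0, b3 → 4.
The smallest of these is 0.

0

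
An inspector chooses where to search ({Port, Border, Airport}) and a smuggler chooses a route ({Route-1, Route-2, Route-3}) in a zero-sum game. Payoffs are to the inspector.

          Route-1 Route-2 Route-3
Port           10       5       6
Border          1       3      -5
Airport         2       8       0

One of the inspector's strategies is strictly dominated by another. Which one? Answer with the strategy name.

Port gives a strictly higher payoff than Border against every column: 10 > 1, 5 > 3, 6 > -5.
So Border is strictly dominated and the inspector never plays it.

Border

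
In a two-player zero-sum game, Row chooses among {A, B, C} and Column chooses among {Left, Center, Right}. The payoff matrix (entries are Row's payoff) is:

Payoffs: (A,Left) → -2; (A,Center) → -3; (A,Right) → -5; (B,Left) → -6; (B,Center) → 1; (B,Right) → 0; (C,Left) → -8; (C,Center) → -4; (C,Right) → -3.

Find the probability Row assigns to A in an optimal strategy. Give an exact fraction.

Row minima: A → -5, B → -6, C → -8; maximin = -5.
Column maxima: Left → -2, Center → 1, Right → 0; minimax = -2.
-5 ≠ -2, so there is no saddle point; optimal play is mixed.
C is strictly dominated by B, so Row never plays it.
With C eliminated, Center is strictly dominated by Right (it gives Row strictly more in every remaining row), so Column never plays it.
On the remaining 2×2 (A, B vs Left, Right):
Let Row play A with probability p. Expected payoff against Left: (-2)p + (-6)(1−p) = 4p − 6; against Right: (-5)p + 0(1−p) = −5p.
Setting these equal: 4p − 6 = −5p ⇒ 9p = 6 ⇒ p = 2/3, and the value is (4)·(2/3) − 6 = -10/3.
For Column: with q = P(Left), equating A's and B's payoffs gives 3q − 5 = −6q ⇒ q = 5/9.

2/3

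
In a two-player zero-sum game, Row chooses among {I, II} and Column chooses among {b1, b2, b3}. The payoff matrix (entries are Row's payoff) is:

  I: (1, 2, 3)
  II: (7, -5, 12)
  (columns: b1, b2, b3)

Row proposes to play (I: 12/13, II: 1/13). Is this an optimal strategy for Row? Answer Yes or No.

Against b1 this mix gives (12/13)·1 + (1/13)·7 = 19/13.
Against b2 this mix gives (12/13)·2 + (1/13)·(-5) = 19/13.
Against b3 this mix gives (12/13)·3 + (1/13)·12 = 48/13.
All of Column's active replies (b1, b2) yield 19/13, and no column does worse for Row. The mix makes Column indifferent and guarantees 19/13, so it is optimal.

Yes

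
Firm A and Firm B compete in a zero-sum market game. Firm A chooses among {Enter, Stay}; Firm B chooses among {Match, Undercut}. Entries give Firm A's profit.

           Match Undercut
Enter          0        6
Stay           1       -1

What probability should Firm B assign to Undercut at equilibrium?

Row minima: Enter → 0, Stay → -1; maximin = 0.
Column maxima: Match → 1, Undercut → 6; minimax = 1.
0 ≠ 1, so there is no saddle point; optimal play is mixed.
Let Firm A play Enter with probability p. Expected payoff against Match: 0p + 1(1−p) = −p + 1; against Undercut: 6p + (-1)(1−p) = 7p − 1.
Setting these equal: −p + 1 = 7p − 1 ⇒ −8p = -2 ⇒ p = 1/4, and the value is (-1)·(1/4) + 1 = 3/4.
For Firm B: with q = P(Match), equating Enter's and Stay's payoffs gives −6q + 6 = 2q − 1 ⇒ q = 7/8.

1/8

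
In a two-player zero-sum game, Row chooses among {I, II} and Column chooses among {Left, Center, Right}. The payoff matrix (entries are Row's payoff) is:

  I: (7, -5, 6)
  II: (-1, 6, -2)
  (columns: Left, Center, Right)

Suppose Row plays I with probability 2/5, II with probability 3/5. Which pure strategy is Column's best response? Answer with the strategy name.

If Column plays Left, Row's expected payoff is (2/5)·7 + (3/5)·(-1) = 11/5.
If Column plays Center, Row's expected payoff is (2/5)·(-5) + (3/5)·6 = 8/5.
If Column plays Right, Row's expected payoff is (2/5)·6 + (3/5)·(-2) = 6/5.
Column minimizes Row's payoff; the smallest is 6/5, so the best response is Right.

Right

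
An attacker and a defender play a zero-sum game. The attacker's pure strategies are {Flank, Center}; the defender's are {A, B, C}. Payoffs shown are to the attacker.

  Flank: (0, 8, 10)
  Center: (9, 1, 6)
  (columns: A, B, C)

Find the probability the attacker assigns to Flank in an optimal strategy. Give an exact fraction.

1/2

Row minima: Flank → 0, Center → 1; maximin = 1.
Column maxima: A → 9, B → 8, C → 10; minimax = 8.
1 ≠ 8, so there is no saddle point; optimal play is mixed.
C is strictly dominated by B (it gives the attacker strictly more in every row), so the defender never plays it.
On the remaining 2×2 (Flank, Center vs A, B):
Let the attacker play Flank with probability p. Expected payoff against A: 0p + 9(1−p) = −9p + 9; against B: 8p + 1(1−p) = 7p + 1.
Setting these equal: −9p + 9 = 7p + 1 ⇒ −16p = -8 ⇒ p = 1/2, and the value is (-9)·(1/2) + 9 = 9/2.
For the defender: with q = P(A), equating Flank's and Center's payoffs gives −8q + 8 = 8q + 1 ⇒ q = 7/16.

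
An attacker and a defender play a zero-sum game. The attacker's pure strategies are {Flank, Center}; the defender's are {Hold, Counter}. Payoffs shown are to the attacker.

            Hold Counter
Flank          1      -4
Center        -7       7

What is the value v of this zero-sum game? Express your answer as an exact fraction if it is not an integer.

-21/19

Row minima: Flank → -4, Center → -7; maximin = -4.
Column maxima: Hold → 1, Counter → 7; minimax = 1.
-4 ≠ 1, so there is no saddle point; optimal play is mixed.
Let the attacker play Flank with probability p. Expected payoff against Hold: 1p + (-7)(1−p) = 8p − 7; against Counter: (-4)p + 7(1−p) = −11p + 7.
Setting these equal: 8p − 7 = −11p + 7 ⇒ 19p = 14 ⇒ p = 14/19, and the value is (8)·(14/19) − 7 = -21/19.
For the defender: with q = P(Hold), equating Flank's and Center's payoffs gives 5q − 4 = −14q + 7 ⇒ q = 11/19.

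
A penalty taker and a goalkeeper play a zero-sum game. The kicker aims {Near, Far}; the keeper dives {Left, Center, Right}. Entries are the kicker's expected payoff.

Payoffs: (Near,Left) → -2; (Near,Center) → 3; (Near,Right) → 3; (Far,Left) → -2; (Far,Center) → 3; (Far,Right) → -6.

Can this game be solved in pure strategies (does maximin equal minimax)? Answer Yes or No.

Yes

Row minima: Near → -2, Far → -6; maximin = -2.
Column maxima: Left → -2, Center → 3, Right → 3; minimax = -2.
maximin = minimax = -2, so a saddle point exists.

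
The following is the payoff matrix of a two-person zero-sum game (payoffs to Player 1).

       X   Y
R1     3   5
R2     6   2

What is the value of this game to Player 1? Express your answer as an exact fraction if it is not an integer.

4

Row minima: R1 → 3, R2 → 2; maximin = 3.
Column maxima: X → 6, Y → 5; minimax = 5.
3 ≠ 5, so there is no saddle point; optimal play is mixed.
Let Player 1 play R1 with probability p. Expected payoff against X: 3p + 6(1−p) = −3p + 6; against Y: 5p + 2(1−p) = 3p + 2.
Setting these equal: −3p + 6 = 3p + 2 ⇒ −6p = -4 ⇒ p = 2/3, and the value is (-3)·(2/3) + 6 = 4.
For Player 2: with q = P(X), equating R1's and R2's payoffs gives −2q + 5 = 4q + 2 ⇒ q = 1/2.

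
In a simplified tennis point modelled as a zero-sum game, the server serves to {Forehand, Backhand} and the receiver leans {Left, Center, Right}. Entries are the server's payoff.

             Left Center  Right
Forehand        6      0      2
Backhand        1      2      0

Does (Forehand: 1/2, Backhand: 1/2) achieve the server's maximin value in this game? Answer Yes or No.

Against Left this mix gives (1/2)·6 + (1/2)·1 = 7/2.
Against Center this mix gives (1/2)·0 + (1/2)·2 = 1.
Against Right this mix gives (1/2)·2 + (1/2)·0 = 1.
All of the receiver's active replies (Center, Right) yield 1, and no column does worse for the server. The mix makes the receiver indifferent and guarantees 1, so it is optimal.

Yes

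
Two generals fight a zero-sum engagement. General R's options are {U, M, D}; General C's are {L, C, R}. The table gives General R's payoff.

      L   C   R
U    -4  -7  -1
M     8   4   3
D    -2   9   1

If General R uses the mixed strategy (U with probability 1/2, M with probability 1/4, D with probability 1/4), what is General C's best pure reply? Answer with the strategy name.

L

If General C plays L, General R's expected payoff is (1/2)·(-4) + (1/4)·8 + (1/4)·(-2) = -1/2.
If General C plays C, General R's expected payoff is (1/2)·(-7) + (1/4)·4 + (1/4)·9 = -1/4.
If General C plays R, General R's expected payoff is (1/2)·(-1) + (1/4)·3 + (1/4)·1 = 1/2.
General C minimizes General R's payoff; the smallest is -1/2, so the best response is L.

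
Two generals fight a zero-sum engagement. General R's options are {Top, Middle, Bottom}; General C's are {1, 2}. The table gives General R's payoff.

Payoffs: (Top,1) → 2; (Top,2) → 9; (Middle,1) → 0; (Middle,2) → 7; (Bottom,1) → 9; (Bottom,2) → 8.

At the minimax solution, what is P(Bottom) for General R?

Row minima: Top → 2, Middle → 0, Bottom → 8; maximin = 8.
Column maxima: 1 → 9, 2 → 9; minimax = 9.
8 ≠ 9, so there is no saddle point; optimal play is mixed.
Middle is strictly dominated by Top, so General R never plays it.
On the remaining 2×2 (Top, Bottom vs 1, 2):
Let General R play Top with probability p. Expected payoff against 1: 2p + 9(1−p) = −7p + 9; against 2: 9p + 8(1−p) = p + 8.
Setting these equal: −7p + 9 = p + 8 ⇒ −8p = -1 ⇒ p = 1/8, and the value is (-7)·(1/8) + 9 = 65/8.
For General C: with q = P(1), equating Top's and Bottom's payoffs gives −7q + 9 = q + 8 ⇒ q = 1/8.

7/8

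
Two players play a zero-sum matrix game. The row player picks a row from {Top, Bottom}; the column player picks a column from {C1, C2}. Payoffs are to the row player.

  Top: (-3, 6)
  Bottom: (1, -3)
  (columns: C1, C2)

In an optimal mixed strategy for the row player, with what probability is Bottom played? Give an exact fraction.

9/13

Row minima: Top → -3, Bottom → -3; maximin = -3.
Column maxima: C1 → 1, C2 → 6; minimax = 1.
-3 ≠ 1, so there is no saddle point; optimal play is mixed.
Let the row player play Top with probability p. Expected payoff against C1: (-3)p + 1(1−p) = −4p + 1; against C2: 6p + (-3)(1−p) = 9p − 3.
Setting these equal: −4p + 1 = 9p − 3 ⇒ −13p = -4 ⇒ p = 4/13, and the value is (-4)·(4/13) + 1 = -3/13.
For the column player: with q = P(C1), equating Top's and Bottom's payoffs gives −9q + 6 = 4q − 3 ⇒ q = 9/13.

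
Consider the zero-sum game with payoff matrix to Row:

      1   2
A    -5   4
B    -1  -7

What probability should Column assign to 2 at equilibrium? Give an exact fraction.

4/15

Row minima: A → -5, B → -7; maximin = -5.
Column maxima: 1 → -1, 2 → 4; minimax = -1.
-5 ≠ -1, so there is no saddle point; optimal play is mixed.
Let Row play A with probability p. Expected payoff against 1: (-5)p + (-1)(1−p) = −4p − 1; against 2: 4p + (-7)(1−p) = 11p − 7.
Setting these equal: −4p − 1 = 11p − 7 ⇒ −15p = -6 ⇒ p = 2/5, and the value is (-4)·(2/5) − 1 = -13/5.
For Column: with q = P(1), equating A's and B's payoffs gives −9q + 4 = 6q − 7 ⇒ q = 11/15.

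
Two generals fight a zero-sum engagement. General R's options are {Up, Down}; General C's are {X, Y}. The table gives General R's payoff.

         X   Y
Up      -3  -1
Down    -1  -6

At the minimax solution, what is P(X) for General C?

5/7

Row minima: Up → -3, Down → -6; maximin = -3.
Column maxima: X → -1, Y → -1; minimax = -1.
-3 ≠ -1, so there is no saddle point; optimal play is mixed.
Let General R play Up with probability p. Expected payoff against X: (-3)p + (-1)(1−p) = −2p − 1; against Y: (-1)p + (-6)(1−p) = 5p − 6.
Setting these equal: −2p − 1 = 5p − 6 ⇒ −7p = -5 ⇒ p = 5/7, and the value is (-2)·(5/7) − 1 = -17/7.
For General C: with q = P(X), equating Up's and Down's payoffs gives −2q − 1 = 5q − 6 ⇒ q = 5/7.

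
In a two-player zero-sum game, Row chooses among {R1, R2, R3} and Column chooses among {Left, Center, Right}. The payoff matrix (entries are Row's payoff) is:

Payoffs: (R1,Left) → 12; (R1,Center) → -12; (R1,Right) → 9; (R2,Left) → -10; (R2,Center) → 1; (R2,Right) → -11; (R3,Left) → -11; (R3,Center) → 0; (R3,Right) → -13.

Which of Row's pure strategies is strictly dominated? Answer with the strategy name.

R3

R2 gives a strictly higher payoff than R3 against every column: -10 > -11, 1 > 0, -11 > -13.
So R3 is strictly dominated and Row never plays it.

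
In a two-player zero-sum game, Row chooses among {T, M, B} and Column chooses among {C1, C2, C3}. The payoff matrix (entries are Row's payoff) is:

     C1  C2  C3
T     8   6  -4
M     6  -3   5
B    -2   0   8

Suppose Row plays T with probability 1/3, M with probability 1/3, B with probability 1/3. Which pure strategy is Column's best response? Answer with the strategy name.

If Column plays C1, Row's expected payoff is (1/3)·8 + (1/3)·6 + (1/3)·(-2) = 4.
If Column plays C2, Row's expected payoff is (1/3)·6 + (1/3)·(-3) + (1/3)·0 = 1.
If Column plays C3, Row's expected payoff is (1/3)·(-4) + (1/3)·5 + (1/3)·8 = 3.
Column minimizes Row's payoff; the smallest is 1, so the best response is C2.

C2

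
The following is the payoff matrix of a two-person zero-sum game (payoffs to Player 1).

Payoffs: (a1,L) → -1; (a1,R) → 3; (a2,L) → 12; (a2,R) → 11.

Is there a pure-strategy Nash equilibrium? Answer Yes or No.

Row minima: a1 → -1, a2 → 11; maximin = 11.
Column maxima: L → 12, R → 11; minimax = 11.
maximin = minimax = 11, so a saddle point exists.

Yes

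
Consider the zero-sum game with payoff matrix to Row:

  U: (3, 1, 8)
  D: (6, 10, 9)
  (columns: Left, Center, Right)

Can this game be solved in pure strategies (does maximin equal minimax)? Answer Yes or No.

Row minima: U → 1, D → 6; maximin = 6.
Column maxima: Left → 6, Center → 10, Right → 9; minimax = 6.
maximin = minimax = 6, so a saddle point exists.

Yes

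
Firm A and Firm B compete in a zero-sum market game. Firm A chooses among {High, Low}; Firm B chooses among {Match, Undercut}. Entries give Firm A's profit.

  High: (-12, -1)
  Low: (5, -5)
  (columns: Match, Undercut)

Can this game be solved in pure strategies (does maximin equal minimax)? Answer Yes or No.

No

Row minima: High → -12, Low → -5; maximin = -5.
Column maxima: Match → 5, Undercut → -1; minimax = -1.
-5 ≠ -1, so no pure-strategy equilibrium exists.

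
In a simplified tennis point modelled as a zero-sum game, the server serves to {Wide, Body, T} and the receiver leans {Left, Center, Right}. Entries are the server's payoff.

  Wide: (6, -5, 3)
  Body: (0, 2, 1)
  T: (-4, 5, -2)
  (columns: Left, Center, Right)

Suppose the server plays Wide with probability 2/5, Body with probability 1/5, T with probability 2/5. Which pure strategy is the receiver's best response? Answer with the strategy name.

If the receiver plays Left, the server's expected payoff is (2/5)·6 + (1/5)·0 + (2/5)·(-4) = 4/5.
If the receiver plays Center, the server's expected payoff is (2/5)·(-5) + (1/5)·2 + (2/5)·5 = 2/5.
If the receiver plays Right, the server's expected payoff is (2/5)·3 + (1/5)·1 + (2/5)·(-2) = 3/5.
The receiver minimizes the server's payoff; the smallest is 2/5, so the best response is Center.

Center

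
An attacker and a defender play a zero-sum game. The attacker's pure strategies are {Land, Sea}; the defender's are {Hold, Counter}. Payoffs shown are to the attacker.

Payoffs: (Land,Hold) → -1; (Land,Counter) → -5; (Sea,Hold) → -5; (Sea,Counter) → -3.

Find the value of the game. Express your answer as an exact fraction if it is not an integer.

Row minima: Land → -5, Sea → -5; maximin = -5.
Column maxima: Hold → -1, Counter → -3; minimax = -3.
-5 ≠ -3, so there is no saddle point; optimal play is mixed.
Let the attacker play Land with probability p. Expected payoff against Hold: (-1)p + (-5)(1−p) = 4p − 5; against Counter: (-5)p + (-3)(1−p) = −2p − 3.
Setting these equal: 4p − 5 = −2p − 3 ⇒ 6p = 2 ⇒ p = 1/3, and the value is (4)·(1/3) − 5 = -11/3.
For the defender: with q = P(Hold), equating Land's and Sea's payoffs gives 4q − 5 = −2q − 3 ⇒ q = 1/3.

-11/3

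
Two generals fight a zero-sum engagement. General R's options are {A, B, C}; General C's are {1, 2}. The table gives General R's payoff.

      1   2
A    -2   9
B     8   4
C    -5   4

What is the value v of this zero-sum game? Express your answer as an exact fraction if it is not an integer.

16/3

Row minima: A → -2, B → 4, C → -5; maximin = 4.
Column maxima: 1 → 8, 2 → 9; minimax = 8.
4 ≠ 8, so there is no saddle point; optimal play is mixed.
C is strictly dominated by A, so General R never plays it.
On the remaining 2×2 (A, B vs 1, 2):
Let General R play A with probability p. Expected payoff against 1: (-2)p + 8(1−p) = −10p + 8; against 2: 9p + 4(1−p) = 5p + 4.
Setting these equal: −10p + 8 = 5p + 4 ⇒ −15p = -4 ⇒ p = 4/15, and the value is (-10)·(4/15) + 8 = 16/3.
For General C: with q = P(1), equating A's and B's payoffs gives −11q + 9 = 4q + 4 ⇒ q = 1/3.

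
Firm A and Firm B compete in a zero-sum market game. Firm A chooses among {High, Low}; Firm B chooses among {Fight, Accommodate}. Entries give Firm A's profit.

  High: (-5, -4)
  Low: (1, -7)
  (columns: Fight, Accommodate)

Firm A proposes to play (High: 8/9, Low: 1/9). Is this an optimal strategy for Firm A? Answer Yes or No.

Yes

Against Fight this mix gives (8/9)·(-5) + (1/9)·1 = -13/3.
Against Accommodate this mix gives (8/9)·(-4) + (1/9)·(-7) = -13/3.
All of Firm B's active replies (Fight, Accommodate) yield -13/3, and no column does worse for Firm A. The mix makes Firm B indifferent and guarantees -13/3, so it is optimal.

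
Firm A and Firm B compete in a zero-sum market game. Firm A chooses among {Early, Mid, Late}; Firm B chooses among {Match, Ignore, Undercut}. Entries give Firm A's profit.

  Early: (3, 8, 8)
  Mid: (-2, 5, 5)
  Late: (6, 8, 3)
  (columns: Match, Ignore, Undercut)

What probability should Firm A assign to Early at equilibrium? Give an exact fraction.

Row minima: Early → 3, Mid → -2, Late → 3; maximin = 3.
Column maxima: Match → 6, Ignore → 8, Undercut → 8; minimax = 6.
3 ≠ 6, so there is no saddle point; optimal play is mixed.
Mid is strictly dominated by Early, so Firm A never plays it.
Ignore is strictly dominated by Match (it gives Firm A strictly more in every row), so Firm B never plays it.
On the remaining 2×2 (Early, Late vs Match, Undercut):
Let Firm A play Early with probability p. Expected payoff against Match: 3p + 6(1−p) = −3p + 6; against Undercut: 8p + 3(1−p) = 5p + 3.
Setting these equal: −3p + 6 = 5p + 3 ⇒ −8p = -3 ⇒ p = 3/8, and the value is (-3)·(3/8) + 6 = 39/8.
For Firm B: with q = P(Match), equating Early's and Late's payoffs gives −5q + 8 = 3q + 3 ⇒ q = 5/8.

3/8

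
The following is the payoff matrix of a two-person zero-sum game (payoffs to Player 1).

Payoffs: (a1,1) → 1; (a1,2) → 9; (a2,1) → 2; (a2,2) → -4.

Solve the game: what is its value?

Row minima: a1 → 1, a2 → -4; maximin = 1.
Column maxima: 1 → 2, 2 → 9; minimax = 2.
1 ≠ 2, so there is no saddle point; optimal play is mixed.
Let Player 1 play a1 with probability p. Expected payoff against 1: 1p + 2(1−p) = −p + 2; against 2: 9p + (-4)(1−p) = 13p − 4.
Setting these equal: −p + 2 = 13p − 4 ⇒ −14p = -6 ⇒ p = 3/7, and the value is (-1)·(3/7) + 2 = 11/7.
For Player 2: with q = P(1), equating a1's and a2's payoffs gives −8q + 9 = 6q − 4 ⇒ q = 13/14.

11/7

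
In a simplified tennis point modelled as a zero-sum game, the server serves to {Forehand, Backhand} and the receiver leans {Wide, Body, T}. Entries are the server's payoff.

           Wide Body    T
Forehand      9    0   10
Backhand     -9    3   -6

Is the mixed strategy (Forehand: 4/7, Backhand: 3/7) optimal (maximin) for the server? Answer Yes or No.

Yes

Against Wide this mix gives (4/7)·9 + (3/7)·(-9) = 9/7.
Against Body this mix gives (4/7)·0 + (3/7)·3 = 9/7.
Against T this mix gives (4/7)·10 + (3/7)·(-6) = 22/7.
All of the receiver's active replies (Wide, Body) yield 9/7, and no column does worse for the server. The mix makes the receiver indifferent and guarantees 9/7, so it is optimal.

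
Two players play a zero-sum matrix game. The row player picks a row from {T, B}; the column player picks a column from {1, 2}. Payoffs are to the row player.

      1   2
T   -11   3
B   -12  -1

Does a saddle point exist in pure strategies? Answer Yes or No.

Yes

Row minima: T → -11, B → -12; maximin = -11.
Column maxima: 1 → -11, 2 → 3; minimax = -11.
maximin = minimax = -11, so a saddle point exists.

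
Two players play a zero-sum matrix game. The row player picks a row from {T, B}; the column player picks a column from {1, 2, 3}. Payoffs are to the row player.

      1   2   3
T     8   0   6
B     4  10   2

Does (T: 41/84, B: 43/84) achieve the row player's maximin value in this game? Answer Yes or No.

Against 1 this mix gives (41/84)·8 + (43/84)·4 = 125/21.
Against 2 this mix gives (41/84)·0 + (43/84)·10 = 215/42.
Against 3 this mix gives (41/84)·6 + (43/84)·2 = 83/21.
The column player will play 3, holding the row player to 83/21. Shifting weight toward the row that does better against 3 would raise this floor (the equalizing mix achieves 30/7 against both 3 and 2), so the proposed strategy is not optimal.

No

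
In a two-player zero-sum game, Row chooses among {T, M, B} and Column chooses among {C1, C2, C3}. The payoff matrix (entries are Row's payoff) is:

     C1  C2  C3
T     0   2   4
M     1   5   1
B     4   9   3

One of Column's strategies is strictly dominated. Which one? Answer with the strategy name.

C1 holds Row's payoff strictly below C2 in every row: 0 < 2, 1 < 5, 4 < 9.
So C2 is strictly dominated for Column.

C2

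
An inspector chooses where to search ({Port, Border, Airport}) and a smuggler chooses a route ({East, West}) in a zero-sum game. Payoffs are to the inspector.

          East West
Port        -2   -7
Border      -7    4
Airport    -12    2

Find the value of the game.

-57/16

Row minima: Port → -7, Border → -7, Airport → -12; maximin = -7.
Column maxima: East → -2, West → 4; minimax = -2.
-7 ≠ -2, so there is no saddle point; optimal play is mixed.
Airport is strictly dominated by Border, so the inspector never plays it.
On the remaining 2×2 (Port, Border vs East, West):
Let the inspector play Port with probability p. Expected payoff against East: (-2)p + (-7)(1−p) = 5p − 7; against West: (-7)p + 4(1−p) = −11p + 4.
Setting these equal: 5p − 7 = −11p + 4 ⇒ 16p = 11 ⇒ p = 11/16, and the value is (5)·(11/16) − 7 = -57/16.
For the smuggler: with q = P(East), equating Port's and Border's payoffs gives 5q − 7 = −11q + 4 ⇒ q = 11/16.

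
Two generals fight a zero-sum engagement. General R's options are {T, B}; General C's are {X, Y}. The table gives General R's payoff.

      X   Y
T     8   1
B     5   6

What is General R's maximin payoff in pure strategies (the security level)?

Row minima: T → 1, B → 5.
The best of these is 5.

5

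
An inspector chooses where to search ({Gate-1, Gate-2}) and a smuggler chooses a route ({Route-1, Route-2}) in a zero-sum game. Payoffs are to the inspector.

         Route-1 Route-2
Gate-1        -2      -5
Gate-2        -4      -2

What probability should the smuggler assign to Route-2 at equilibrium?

Row minima: Gate-1 → -5, Gate-2 → -4; maximin = -4.
Column maxima: Route-1 → -2, Route-2 → -2; minimax = -2.
-4 ≠ -2, so there is no saddle point; optimal play is mixed.
Let the inspector play Gate-1 with probability p. Expected payoff against Route-1: (-2)p + (-4)(1−p) = 2p − 4; against Route-2: (-5)p + (-2)(1−p) = −3p − 2.
Setting these equal: 2p − 4 = −3p − 2 ⇒ 5p = 2 ⇒ p = 2/5, and the value is (2)·(2/5) − 4 = -16/5.
For the smuggler: with q = P(Route-1), equating Gate-1's and Gate-2's payoffs gives 3q − 5 = −2q − 2 ⇒ q = 3/5.

2/5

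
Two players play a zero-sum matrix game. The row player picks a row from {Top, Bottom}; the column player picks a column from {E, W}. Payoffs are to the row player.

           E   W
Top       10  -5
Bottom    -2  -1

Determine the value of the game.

-5/4

Row minima: Top → -5, Bottom → -2; maximin = -2.
Column maxima: E → 10, W → -1; minimax = -1.
-2 ≠ -1, so there is no saddle point; optimal play is mixed.
Let the row player play Top with probability p. Expected payoff against E: 10p + (-2)(1−p) = 12p − 2; against W: (-5)p + (-1)(1−p) = −4p − 1.
Setting these equal: 12p − 2 = −4p − 1 ⇒ 16p = 1 ⇒ p = 1/16, and the value is (12)·(1/16) − 2 = -5/4.
For the column player: with q = P(E), equating Top's and Bottom's payoffs gives 15q − 5 = −q − 1 ⇒ q = 1/4.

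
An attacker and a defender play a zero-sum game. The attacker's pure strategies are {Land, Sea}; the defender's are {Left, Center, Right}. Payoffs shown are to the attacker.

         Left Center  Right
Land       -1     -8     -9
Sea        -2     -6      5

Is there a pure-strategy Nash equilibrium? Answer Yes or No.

Yes

Row minima: Land → -9, Sea → -6; maximin = -6.
Column maxima: Left → -1, Center → -6, Right → 5; minimax = -6.
maximin = minimax = -6, so a saddle point exists.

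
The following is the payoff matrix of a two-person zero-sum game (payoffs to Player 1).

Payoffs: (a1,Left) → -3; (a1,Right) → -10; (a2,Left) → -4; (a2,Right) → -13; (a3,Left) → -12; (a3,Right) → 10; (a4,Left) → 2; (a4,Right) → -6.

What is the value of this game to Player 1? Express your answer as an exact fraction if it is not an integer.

Row minima: a1 → -10, a2 → -13, a3 → -12, a4 → -6; maximin = -6.
Column maxima: Left → 2, Right → 10; minimax = 2.
-6 ≠ 2, so there is no saddle point; optimal play is mixed.
a1 is strictly dominated by a4, so Player 1 never plays it.
a2 is strictly dominated by a4, so Player 1 never plays it.
On the remaining 2×2 (a3, a4 vs Left, Right):
Let Player 1 play a3 with probability p. Expected payoff against Left: (-12)p + 2(1−p) = −14p + 2; against Right: 10p + (-6)(1−p) = 16p − 6.
Setting these equal: −14p + 2 = 16p − 6 ⇒ −30p = -8 ⇒ p = 4/15, and the value is (-14)·(4/15) + 2 = -26/15.
For Player 2: with q = P(Left), equating a3's and a4's payoffs gives −22q + 10 = 8q − 6 ⇒ q = 8/15.

-26/15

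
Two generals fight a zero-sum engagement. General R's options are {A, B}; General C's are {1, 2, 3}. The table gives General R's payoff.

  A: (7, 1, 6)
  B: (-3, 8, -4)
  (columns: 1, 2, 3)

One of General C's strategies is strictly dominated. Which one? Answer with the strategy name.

3 holds General R's payoff strictly below 1 in every row: 6 < 7, -4 < -3.
So 1 is strictly dominated for General C.

1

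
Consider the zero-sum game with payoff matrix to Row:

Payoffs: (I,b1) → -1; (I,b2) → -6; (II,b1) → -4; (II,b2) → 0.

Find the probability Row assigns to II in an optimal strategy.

Row minima: I → -6, II → -4; maximin = -4.
Column maxima: b1 → -1, b2 → 0; minimax = -1.
-4 ≠ -1, so there is no saddle point; optimal play is mixed.
Let Row play I with probability p. Expected payoff against b1: (-1)p + (-4)(1−p) = 3p − 4; against b2: (-6)p + 0(1−p) = −6p.
Setting these equal: 3p − 4 = −6p ⇒ 9p = 4 ⇒ p = 4/9, and the value is (3)·(4/9) − 4 = -8/3.
For Column: with q = P(b1), equating I's and II's payoffs gives 5q − 6 = −4q ⇒ q = 2/3.

5/9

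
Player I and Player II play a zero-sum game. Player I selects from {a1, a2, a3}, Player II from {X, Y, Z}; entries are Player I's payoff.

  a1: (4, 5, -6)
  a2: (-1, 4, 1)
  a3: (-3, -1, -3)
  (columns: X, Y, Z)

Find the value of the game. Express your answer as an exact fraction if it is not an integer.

-1/6

Row minima: a1 → -6, a2 → -1, a3 → -3; maximin = -1.
Column maxima: X → 4, Y → 5, Z → 1; minimax = 1.
-1 ≠ 1, so there is no saddle point; optimal play is mixed.
a3 is strictly dominated by a2, so Player I never plays it.
Y is strictly dominated by X (it gives Player I strictly more in every row), so Player II never plays it.
On the remaining 2×2 (a1, a2 vs X, Z):
Let Player I play a1 with probability p. Expected payoff against X: 4p + (-1)(1−p) = 5p − 1; against Z: (-6)p + 1(1−p) = −7p + 1.
Setting these equal: 5p − 1 = −7p + 1 ⇒ 12p = 2 ⇒ p = 1/6, and the value is (5)·(1/6) − 1 = -1/6.
For Player II: with q = P(X), equating a1's and a2's payoffs gives 10q − 6 = −2q + 1 ⇒ q = 7/12.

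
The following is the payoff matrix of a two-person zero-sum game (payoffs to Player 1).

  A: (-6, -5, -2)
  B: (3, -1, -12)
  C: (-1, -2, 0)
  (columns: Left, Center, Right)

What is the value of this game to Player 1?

-24/13

Row minima: A → -6, B → -12, C → -2; maximin = -2.
Column maxima: Left → 3, Center → -1, Right → 0; minimax = -1.
-2 ≠ -1, so there is no saddle point; optimal play is mixed.
A is strictly dominated by C, so Player 1 never plays it.
With A eliminated, Left is strictly dominated by Center (it gives Player 1 strictly more in every remaining row), so Player 2 never plays it.
On the remaining 2×2 (B, C vs Center, Right):
Let Player 1 play B with probability p. Expected payoff against Center: (-1)p + (-2)(1−p) = p − 2; against Right: (-12)p + 0(1−p) = −12p.
Setting these equal: p − 2 = −12p ⇒ 13p = 2 ⇒ p = 2/13, and the value is (1)·(2/13) − 2 = -24/13.
For Player 2: with q = P(Center), equating B's and C's payoffs gives 11q − 12 = −2q ⇒ q = 12/13.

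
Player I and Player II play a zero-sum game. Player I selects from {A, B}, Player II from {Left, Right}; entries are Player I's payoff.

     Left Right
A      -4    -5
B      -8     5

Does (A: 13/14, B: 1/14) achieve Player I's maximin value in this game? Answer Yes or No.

Yes

Against Left this mix gives (13/14)·(-4) + (1/14)·(-8) = -30/7.
Against Right this mix gives (13/14)·(-5) + (1/14)·5 = -30/7.
All of Player II's active replies (Left, Right) yield -30/7, and no column does worse for Player I. The mix makes Player II indifferent and guarantees -30/7, so it is optimal.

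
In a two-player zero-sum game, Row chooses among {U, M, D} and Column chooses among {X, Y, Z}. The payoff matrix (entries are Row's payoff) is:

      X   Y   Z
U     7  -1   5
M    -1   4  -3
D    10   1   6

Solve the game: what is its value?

9/4

Row minima: U → -1, M → -3, D → 1; maximin = 1.
Column maxima: X → 10, Y → 4, Z → 6; minimax = 4.
1 ≠ 4, so there is no saddle point; optimal play is mixed.
U is strictly dominated by D, so Row never plays it.
X is strictly dominated by Z (it gives Row strictly more in every row), so Column never plays it.
On the remaining 2×2 (M, D vs Y, Z):
Let Row play M with probability p. Expected payoff against Y: 4p + 1(1−p) = 3p + 1; against Z: (-3)p + 6(1−p) = −9p + 6.
Setting these equal: 3p + 1 = −9p + 6 ⇒ 12p = 5 ⇒ p = 5/12, and the value is (3)·(5/12) + 1 = 9/4.
For Column: with q = P(Y), equating M's and D's payoffs gives 7q − 3 = −5q + 6 ⇒ q = 3/4.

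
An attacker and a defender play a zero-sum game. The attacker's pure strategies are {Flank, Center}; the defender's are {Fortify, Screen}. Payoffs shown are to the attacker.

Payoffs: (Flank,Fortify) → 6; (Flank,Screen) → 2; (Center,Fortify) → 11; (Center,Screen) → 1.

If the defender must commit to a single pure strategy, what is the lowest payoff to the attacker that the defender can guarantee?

Column maxima: Fortify → 11, Screen → 2.
The smallest of these is 2.

2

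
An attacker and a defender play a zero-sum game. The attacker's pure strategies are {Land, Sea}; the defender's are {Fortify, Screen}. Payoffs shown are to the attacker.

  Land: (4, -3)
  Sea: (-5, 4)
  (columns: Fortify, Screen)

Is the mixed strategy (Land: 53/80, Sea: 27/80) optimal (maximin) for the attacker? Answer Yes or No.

Against Fortify this mix gives (53/80)·4 + (27/80)·(-5) = 77/80.
Against Screen this mix gives (53/80)·(-3) + (27/80)·4 = -51/80.
The defender will play Screen, holding the attacker to -51/80. Shifting weight toward the row that does better against Screen would raise this floor (the equalizing mix achieves 1/16 against both Screen and Fortify), so the proposed strategy is not optimal.

No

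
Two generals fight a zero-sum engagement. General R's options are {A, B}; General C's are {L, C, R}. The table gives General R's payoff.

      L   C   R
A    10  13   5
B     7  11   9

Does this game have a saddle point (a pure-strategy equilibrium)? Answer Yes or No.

No

Row minima: A → 5, B → 7; maximin = 7.
Column maxima: L → 10, C → 13, R → 9; minimax = 9.
7 ≠ 9, so no pure-strategy equilibrium exists.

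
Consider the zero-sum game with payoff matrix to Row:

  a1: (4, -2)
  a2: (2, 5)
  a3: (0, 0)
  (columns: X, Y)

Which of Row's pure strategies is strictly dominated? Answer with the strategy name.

a3

a2 gives a strictly higher payoff than a3 against every column: 2 > 0, 5 > 0.
So a3 is strictly dominated and Row never plays it.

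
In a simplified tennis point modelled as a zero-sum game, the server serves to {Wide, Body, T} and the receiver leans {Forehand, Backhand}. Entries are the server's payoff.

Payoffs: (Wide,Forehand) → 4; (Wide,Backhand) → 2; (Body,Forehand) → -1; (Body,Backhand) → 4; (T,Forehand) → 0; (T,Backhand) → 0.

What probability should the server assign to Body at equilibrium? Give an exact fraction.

Row minima: Wide → 2, Body → -1, T → 0; maximin = 2.
Column maxima: Forehand → 4, Backhand → 4; minimax = 4.
2 ≠ 4, so there is no saddle point; optimal play is mixed.
T is strictly dominated by Wide, so the server never plays it.
On the remaining 2×2 (Wide, Body vs Forehand, Backhand):
Let the server play Wide with probability p. Expected payoff against Forehand: 4p + (-1)(1−p) = 5p − 1; against Backhand: 2p + 4(1−p) = −2p + 4.
Setting these equal: 5p − 1 = −2p + 4 ⇒ 7p = 5 ⇒ p = 5/7, and the value is (5)·(5/7) − 1 = 18/7.
For the receiver: with q = P(Forehand), equating Wide's and Body's payoffs gives 2q + 2 = −5q + 4 ⇒ q = 2/7.

2/7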